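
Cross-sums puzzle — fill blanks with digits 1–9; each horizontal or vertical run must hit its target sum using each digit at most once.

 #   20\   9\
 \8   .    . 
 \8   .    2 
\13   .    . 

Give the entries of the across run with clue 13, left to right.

R2C1 = 8 − 2 = 6 completes the 8 across.
R1C1 = 5: the only remaining digit allowed by both the 8 across and the 20 down.
R1C2 = 8 − 5 = 3 completes the 8 across.
R3C1 = 20 − 11 = 9 completes the 20 down.
R3C2 = 13 − 9 = 4 completes the 13 across.

9 4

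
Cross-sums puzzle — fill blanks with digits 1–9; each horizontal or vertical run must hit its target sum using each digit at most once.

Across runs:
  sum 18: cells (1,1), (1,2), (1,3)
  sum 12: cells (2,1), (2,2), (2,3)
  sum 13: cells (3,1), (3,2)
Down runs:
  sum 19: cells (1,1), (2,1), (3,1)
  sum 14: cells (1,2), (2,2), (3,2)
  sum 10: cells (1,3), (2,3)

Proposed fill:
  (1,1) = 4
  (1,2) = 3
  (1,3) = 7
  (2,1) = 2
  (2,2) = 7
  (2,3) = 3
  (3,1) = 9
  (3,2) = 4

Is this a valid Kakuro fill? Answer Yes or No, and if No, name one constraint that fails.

No — the down run (1,1)–(3,1) sums to 15, not 19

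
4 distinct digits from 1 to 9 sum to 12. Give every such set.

{1,2,3,6}; {1,2,4,5}

4 distinct digits from 1–9 sum between 10 and 30.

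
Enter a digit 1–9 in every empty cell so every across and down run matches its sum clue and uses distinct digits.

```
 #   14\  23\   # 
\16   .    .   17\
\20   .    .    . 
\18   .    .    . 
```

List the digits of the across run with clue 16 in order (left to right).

7, 9

16 in 2 cells must be {7,9}; 23 in 3 cells must be {6,8,9}; 17 in 2 cells must be {8,9}.
Only 9 fits R1C2 under both its across sum 16 and down sum 23.
R1C1 = 16 − 9 = 7 completes the 16 across.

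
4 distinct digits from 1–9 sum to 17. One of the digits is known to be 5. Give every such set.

{1,2,5,9}; {1,3,5,8}; {1,4,5,7}; {2,3,5,7}; {2,4,5,6}

4 distinct digits from 1–9 sum between 10 and 30.
Keeping only sets containing 5.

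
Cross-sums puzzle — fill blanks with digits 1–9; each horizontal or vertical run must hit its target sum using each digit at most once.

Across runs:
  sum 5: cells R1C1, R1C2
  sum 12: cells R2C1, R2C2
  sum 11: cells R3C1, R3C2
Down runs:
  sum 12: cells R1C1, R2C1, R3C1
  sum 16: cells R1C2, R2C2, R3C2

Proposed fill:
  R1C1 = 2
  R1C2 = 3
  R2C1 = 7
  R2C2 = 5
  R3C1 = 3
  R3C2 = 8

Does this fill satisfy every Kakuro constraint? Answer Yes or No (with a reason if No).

Yes

Across: 2+3=5; 7+5=12; 3+8=11. Down: 2+7+3=12; 3+5+8=16. No digit repeats within any run.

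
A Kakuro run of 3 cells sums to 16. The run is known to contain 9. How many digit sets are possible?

3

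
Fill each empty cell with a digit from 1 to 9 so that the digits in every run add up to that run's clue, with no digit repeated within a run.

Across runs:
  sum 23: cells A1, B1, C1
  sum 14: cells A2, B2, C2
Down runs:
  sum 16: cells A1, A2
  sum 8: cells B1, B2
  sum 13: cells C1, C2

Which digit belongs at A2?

7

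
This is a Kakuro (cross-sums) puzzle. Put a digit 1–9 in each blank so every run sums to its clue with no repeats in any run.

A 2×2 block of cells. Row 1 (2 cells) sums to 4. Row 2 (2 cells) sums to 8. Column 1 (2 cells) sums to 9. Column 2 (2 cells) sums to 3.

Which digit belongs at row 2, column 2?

4 in 2 cells must be {1,3}; 3 in 2 cells must be {1,2}.
The 4 across and the 3 down share only 1, so (1,2) = 1.
(2,2) = 3 − 1 = 2 completes the 3 down.
(1,1) = 4 − 1 = 3 completes the 4 across.
(2,1) = 8 − 2 = 6 completes the 8 across.

2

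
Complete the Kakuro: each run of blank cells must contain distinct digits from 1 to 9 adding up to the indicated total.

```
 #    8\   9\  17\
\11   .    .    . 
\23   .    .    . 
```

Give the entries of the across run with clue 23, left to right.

23 in 3 cells must be {6,8,9}; 17 in 2 cells must be {8,9}.
The 11 across and the 17 down share only 8, so R1C3 = 8.
The 23 across and the 8 down share only 6, so R2C1 = 6.
R2C2 = 8: the only remaining digit allowed by both the 23 across and the 9 down.
R2C3 = 23 − 14 = 9 completes the 23 across.
R1C1 = 8 − 6 = 2 completes the 8 down.
R1C2 = 11 − 10 = 1 completes the 11 across.

6, 8, 9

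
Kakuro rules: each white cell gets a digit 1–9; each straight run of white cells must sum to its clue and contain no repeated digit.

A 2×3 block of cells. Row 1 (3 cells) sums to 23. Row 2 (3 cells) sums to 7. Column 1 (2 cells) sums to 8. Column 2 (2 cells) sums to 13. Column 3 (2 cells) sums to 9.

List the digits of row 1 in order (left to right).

23 in 3 cells must be {6,8,9}; 7 in 3 cells must be {1,2,4}.
The 23 across and the 8 down share only 6, so (1,1) = 6.
Given what's placed, (1,3) must be 8 to fit the 23 across and 9 down.
(2,1) = 8 − 6 = 2 completes the 8 down.
(2,2) = 4: the only remaining digit allowed by both the 7 across and the 13 down.
(2,3) = 7 − 6 = 1 completes the 7 across.
(1,2) = 23 − 14 = 9 completes the 23 across.

6 9 8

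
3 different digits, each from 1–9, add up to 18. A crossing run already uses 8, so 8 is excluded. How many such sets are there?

4

3 distinct digits from 1–9 sum between 6 and 24.
Dropping sets that contain 8.
Enumerating: {2,7,9}, {3,6,9}, {4,5,9}, {5,6,7}.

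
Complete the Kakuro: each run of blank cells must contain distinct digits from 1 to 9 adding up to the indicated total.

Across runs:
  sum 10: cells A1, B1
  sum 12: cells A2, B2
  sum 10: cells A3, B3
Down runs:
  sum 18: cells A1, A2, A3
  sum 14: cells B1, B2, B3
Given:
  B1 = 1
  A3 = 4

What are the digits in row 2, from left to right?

5 7

A1 = 10 − 1 = 9 completes the 10 across.
A2 = 18 − 13 = 5 completes the 18 down.
B2 = 12 − 5 = 7 completes the 12 across.
B3 = 10 − 4 = 6 completes the 10 across.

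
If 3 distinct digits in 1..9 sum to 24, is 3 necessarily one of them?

The only way to make 24 from 3 distinct digits is {7,8,9}, which does not contain 3.

No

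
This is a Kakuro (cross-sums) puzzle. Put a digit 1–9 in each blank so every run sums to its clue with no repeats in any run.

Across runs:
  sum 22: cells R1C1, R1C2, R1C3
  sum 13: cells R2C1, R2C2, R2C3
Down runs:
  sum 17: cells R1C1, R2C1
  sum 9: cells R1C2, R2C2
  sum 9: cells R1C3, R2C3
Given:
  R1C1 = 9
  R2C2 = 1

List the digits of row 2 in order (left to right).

17 in 2 cells must be {8,9}.
R1C2 = 9 − 1 = 8 completes the 9 down.
R1C3 = 22 − 17 = 5 completes the 22 across.
R2C1 = 17 − 9 = 8 completes the 17 down.
R2C3 = 13 − 9 = 4 completes the 13 across.

8 1 4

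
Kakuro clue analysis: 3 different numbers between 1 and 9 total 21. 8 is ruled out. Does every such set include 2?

The only way to make 21 from 3 distinct digits under that restriction is {5,7,9}, which does not contain 2.

No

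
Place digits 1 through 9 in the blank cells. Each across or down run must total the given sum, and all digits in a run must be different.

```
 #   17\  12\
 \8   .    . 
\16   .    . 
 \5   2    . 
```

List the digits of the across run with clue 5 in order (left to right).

2 3

16 in 2 cells must be {7,9}.
R3C2 = 5 − 2 = 3 completes the 5 across.
Given what's placed, R2C2 must be 7 to fit the 16 across and 12 down.
R1C2 = 12 − 10 = 2 completes the 12 down.
R2C1 = 16 − 7 = 9 completes the 16 across.
R1C1 = 8 − 2 = 6 completes the 8 across.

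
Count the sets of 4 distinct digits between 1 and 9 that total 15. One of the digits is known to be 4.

4 distinct digits from 1–9 sum between 10 and 30.
Keeping only sets containing 4.
Enumerating: {1,2,4,8}, {1,3,4,7}, {2,3,4,6}.

3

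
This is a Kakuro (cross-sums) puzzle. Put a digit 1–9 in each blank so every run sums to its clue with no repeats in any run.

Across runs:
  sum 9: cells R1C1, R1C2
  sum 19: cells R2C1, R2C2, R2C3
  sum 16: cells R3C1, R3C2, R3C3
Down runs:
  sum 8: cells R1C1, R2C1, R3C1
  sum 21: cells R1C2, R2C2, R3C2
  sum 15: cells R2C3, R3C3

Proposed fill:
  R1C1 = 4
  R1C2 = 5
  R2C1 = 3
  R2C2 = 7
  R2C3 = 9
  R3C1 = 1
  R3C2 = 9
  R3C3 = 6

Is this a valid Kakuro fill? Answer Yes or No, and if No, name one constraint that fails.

Across: 4+5=9; 3+7+9=19; 1+9+6=16. Down: 4+3+1=8; 5+7+9=21; 9+6=15. No digit repeats within any run.

Yes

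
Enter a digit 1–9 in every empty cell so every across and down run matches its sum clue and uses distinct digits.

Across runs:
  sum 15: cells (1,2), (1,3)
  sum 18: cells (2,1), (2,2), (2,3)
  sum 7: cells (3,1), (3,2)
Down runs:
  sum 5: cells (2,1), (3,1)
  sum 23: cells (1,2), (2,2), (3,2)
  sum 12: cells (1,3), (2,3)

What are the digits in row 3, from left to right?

1 6

23 in 3 cells must be {6,8,9}.
The 7 across and the 23 down share only 6, so (3,2) = 6.
(3,1) = 7 − 6 = 1 completes the 7 across.
(2,1) = 5 − 1 = 4 completes the 5 down.
No cell is forced outright now. (1,2) can only be 8 or 9 (the digits allowed by both its 15 across and its 23 down). If (1,2) = 9: then (1,3) would have to be in {6} for the 15 across but in {3,4,5,7,8,9} for the 12 down — contradiction. So (1,2) = 8.
(1,3) = 15 − 8 = 7 completes the 15 across.
(2,2) = 23 − 14 = 9 completes the 23 down.
(2,3) = 18 − 13 = 5 completes the 18 across.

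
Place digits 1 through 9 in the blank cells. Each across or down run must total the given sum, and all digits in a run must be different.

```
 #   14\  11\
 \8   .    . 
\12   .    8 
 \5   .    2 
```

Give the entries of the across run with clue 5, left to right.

3 2

R1C2 = 11 − 10 = 1 completes the 11 down.
R2C1 = 12 − 8 = 4 completes the 12 across.
R3C1 = 5 − 2 = 3 completes the 5 across.
R1C1 = 8 − 1 = 7 completes the 8 across.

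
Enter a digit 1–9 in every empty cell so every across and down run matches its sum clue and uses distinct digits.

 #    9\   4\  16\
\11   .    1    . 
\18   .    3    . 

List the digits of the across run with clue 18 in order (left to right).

4 in 2 cells must be {1,3}; 16 in 2 cells must be {7,9}.
R1C3 = 7: the only remaining digit allowed by both the 11 across and the 16 down.
R2C3 = 16 − 7 = 9 completes the 16 down.
R1C1 = 11 − 8 = 3 completes the 11 across.
R2C1 = 18 − 12 = 6 completes the 18 across.

6 3 9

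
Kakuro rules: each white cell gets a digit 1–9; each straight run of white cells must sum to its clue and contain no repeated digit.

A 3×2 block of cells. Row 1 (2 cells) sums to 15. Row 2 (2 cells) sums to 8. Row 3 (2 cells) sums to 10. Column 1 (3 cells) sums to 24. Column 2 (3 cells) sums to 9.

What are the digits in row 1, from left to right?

24 in 3 cells must be {7,8,9}.
The 15 across and the 9 down share only 6, so (1,2) = 6.
The 8 across and the 24 down share only 7, so (2,1) = 7.
(2,2) = 8 − 7 = 1 completes the 8 across.
(3,2) = 9 − 7 = 2 completes the 9 down.
(1,1) = 15 − 6 = 9 completes the 15 across.
(3,1) = 10 − 2 = 8 completes the 10 across.

9 6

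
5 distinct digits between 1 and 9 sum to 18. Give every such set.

5 distinct digits from 1–9 sum between 15 and 35.

{1,2,3,4,8}; {1,2,3,5,7}; {1,2,4,5,6}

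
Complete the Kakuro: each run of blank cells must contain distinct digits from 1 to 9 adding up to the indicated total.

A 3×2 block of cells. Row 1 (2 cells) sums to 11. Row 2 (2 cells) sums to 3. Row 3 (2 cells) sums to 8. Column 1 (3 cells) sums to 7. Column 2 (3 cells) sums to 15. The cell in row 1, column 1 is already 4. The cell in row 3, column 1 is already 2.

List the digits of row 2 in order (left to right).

3 in 2 cells must be {1,2}; 7 in 3 cells must be {1,2,4}.
(1,2) = 11 − 4 = 7 completes the 11 across.
(2,1) = 7 − 6 = 1 completes the 7 down.
(2,2) = 3 − 1 = 2 completes the 3 across.
(3,2) = 8 − 2 = 6 completes the 8 across.

1 2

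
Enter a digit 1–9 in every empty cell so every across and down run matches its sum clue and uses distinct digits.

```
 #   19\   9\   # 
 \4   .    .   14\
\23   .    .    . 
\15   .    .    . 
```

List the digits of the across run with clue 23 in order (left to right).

4 in 2 cells must be {1,3}; 23 in 3 cells must be {6,8,9}.
Only 3 fits R1C1 under both its across sum 4 and down sum 19.
R1C2 = 4 − 3 = 1 completes the 4 across.
Given what's placed, R2C1 must be 9 to fit the 23 across and 19 down.
R2C2 = 6: the only remaining digit allowed by both the 23 across and the 9 down.
R2C3 = 23 − 15 = 8 completes the 23 across.

9 6 8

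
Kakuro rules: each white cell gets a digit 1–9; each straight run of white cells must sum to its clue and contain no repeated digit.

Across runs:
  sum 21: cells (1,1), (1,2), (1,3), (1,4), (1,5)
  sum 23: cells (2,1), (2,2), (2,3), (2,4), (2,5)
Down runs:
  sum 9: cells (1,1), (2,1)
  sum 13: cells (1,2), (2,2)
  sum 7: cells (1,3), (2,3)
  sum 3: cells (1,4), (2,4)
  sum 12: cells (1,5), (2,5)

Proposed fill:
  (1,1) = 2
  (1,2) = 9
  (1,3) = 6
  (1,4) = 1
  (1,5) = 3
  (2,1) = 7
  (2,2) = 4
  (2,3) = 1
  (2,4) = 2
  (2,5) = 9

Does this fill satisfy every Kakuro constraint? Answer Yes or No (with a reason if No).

Across: 2+9+6+1+3=21; 7+4+1+2+9=23. Down: 2+7=9; 9+4=13; 6+1=7; 1+2=3; 3+9=12. No digit repeats within any run.

Yes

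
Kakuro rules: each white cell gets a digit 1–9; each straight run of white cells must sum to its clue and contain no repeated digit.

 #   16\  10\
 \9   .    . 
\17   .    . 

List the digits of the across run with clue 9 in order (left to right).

17 in 2 cells must be {8,9}; 16 in 2 cells must be {7,9}.
The 9 across and the 16 down share only 7, so R1C1 = 7.
R1C2 = 9 − 7 = 2 completes the 9 across.
R2C1 = 16 − 7 = 9 completes the 16 down.
R2C2 = 17 − 9 = 8 completes the 17 across.

7 2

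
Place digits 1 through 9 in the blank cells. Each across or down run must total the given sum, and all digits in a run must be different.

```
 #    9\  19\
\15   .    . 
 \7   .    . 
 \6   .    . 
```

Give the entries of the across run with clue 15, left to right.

The 15 across and the 9 down share only 6, so R1C1 = 6.
R1C2 = 15 − 6 = 9 completes the 15 across.
Nothing is forced directly, so branch on R2C1, whose candidates are 1 or 2. If R2C1 = 2: then R2C2 would have to be in {5} for the 7 across but in {2,3,4,6,7,8} for the 19 down — contradiction. So R2C1 = 1.
R2C2 = 7 − 1 = 6 completes the 7 across.
R3C1 = 9 − 7 = 2 completes the 9 down.
R3C2 = 6 − 2 = 4 completes the 6 across.

6 9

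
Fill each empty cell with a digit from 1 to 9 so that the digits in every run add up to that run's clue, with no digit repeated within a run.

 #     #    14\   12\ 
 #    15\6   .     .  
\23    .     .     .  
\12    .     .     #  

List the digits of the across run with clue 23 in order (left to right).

6, 9, 8

23 in 3 cells must be {6,8,9}.
Nothing is forced directly, so branch on R2C3, whose candidates are 8 or 9. If R2C3 = 9: then R1C3 would have to be in {1,2,4,5} for the 6 across but in {3} for the 12 down — contradiction. So R2C3 = 8.
R1C3 = 12 − 8 = 4 completes the 12 down.
R1C2 = 6 − 4 = 2 completes the 6 across.
R2C2 = 9: the only remaining digit allowed by both the 23 across and the 14 down.
R3C2 = 14 − 11 = 3 completes the 14 down.
R2C1 = 23 − 17 = 6 completes the 23 across.
R3C1 = 12 − 3 = 9 completes the 12 across.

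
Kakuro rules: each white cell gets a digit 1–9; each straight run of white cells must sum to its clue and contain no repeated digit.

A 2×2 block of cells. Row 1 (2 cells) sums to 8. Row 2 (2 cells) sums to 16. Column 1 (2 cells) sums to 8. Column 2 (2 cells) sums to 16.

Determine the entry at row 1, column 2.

16 in 2 cells must be {7,9}.
The 8 across and the 16 down share only 7, so (1,2) = 7.
The 16 across and the 8 down share only 7, so (2,1) = 7.
(2,2) = 16 − 7 = 9 completes the 16 across.
(1,1) = 8 − 7 = 1 completes the 8 across.

7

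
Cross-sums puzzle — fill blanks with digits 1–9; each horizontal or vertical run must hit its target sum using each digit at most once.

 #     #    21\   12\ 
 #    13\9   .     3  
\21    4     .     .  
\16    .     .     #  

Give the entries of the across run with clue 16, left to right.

16 in 2 cells must be {7,9}.
R1C2 = 9 − 3 = 6 completes the 9 across.
R2C2 = 8: the only remaining digit allowed by both the 21 across and the 21 down.
R2C3 = 21 − 12 = 9 completes the 21 across.
R3C1 = 13 − 4 = 9 completes the 13 down.
R3C2 = 16 − 9 = 7 completes the 16 across.

9, 7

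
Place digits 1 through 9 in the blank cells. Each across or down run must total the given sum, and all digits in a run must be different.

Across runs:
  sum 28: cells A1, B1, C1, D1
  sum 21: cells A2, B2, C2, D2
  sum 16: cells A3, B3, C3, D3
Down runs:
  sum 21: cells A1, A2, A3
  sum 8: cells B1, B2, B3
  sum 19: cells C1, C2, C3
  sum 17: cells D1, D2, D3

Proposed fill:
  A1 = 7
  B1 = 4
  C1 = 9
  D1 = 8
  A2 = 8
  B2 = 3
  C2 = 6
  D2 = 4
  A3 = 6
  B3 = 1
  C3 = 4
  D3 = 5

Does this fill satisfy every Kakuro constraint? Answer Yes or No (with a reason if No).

Across: 7+4+9+8=28; 8+3+6+4=21; 6+1+4+5=16. Down: 7+8+6=21; 4+3+1=8; 9+6+4=19; 8+4+5=17. No digit repeats within any run.

Yes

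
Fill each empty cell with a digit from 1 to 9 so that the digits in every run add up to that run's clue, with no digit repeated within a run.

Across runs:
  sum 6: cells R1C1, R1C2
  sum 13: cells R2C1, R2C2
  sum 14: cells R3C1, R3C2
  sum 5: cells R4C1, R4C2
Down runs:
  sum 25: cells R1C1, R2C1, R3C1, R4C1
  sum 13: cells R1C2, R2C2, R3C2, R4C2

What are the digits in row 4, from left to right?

3 2

Nothing is forced directly, so branch on R3C2, whose candidates are 5 or 6. If R3C2 = 5: that forces R2C2 = 4, R3C1 = 9, R1C2 = 1, after which R2C1 would have to be in {9} for the 13 across but in {1,2,3,4,5,6,7,8} for the 25 down — contradiction. So R3C2 = 6.
Given what's placed, R2C2 must be 4 to fit the 13 across and 13 down.
R3C1 = 14 − 6 = 8 completes the 14 across.
R2C1 = 13 − 4 = 9 completes the 13 across.
No cell is forced outright now. R1C2 can only be 1 or 2 (the digits allowed by both its 6 across and its 13 down). If R1C2 = 2: then R1C1 would have to be in {4} for the 6 across but in {1,2,3,5,6,7} for the 25 down — contradiction. So R1C2 = 1.
R1C1 = 6 − 1 = 5 completes the 6 across.
R4C1 = 25 − 22 = 3 completes the 25 down.
R4C2 = 5 − 3 = 2 completes the 5 across.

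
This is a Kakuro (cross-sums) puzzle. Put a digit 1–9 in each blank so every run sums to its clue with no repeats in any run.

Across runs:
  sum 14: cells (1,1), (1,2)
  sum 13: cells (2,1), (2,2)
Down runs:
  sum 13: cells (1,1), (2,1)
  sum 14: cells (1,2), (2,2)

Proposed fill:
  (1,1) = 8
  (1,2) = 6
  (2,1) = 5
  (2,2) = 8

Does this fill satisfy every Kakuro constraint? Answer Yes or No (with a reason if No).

Yes

Across: 8+6=14; 5+8=13. Down: 8+5=13; 6+8=14. No digit repeats within any run.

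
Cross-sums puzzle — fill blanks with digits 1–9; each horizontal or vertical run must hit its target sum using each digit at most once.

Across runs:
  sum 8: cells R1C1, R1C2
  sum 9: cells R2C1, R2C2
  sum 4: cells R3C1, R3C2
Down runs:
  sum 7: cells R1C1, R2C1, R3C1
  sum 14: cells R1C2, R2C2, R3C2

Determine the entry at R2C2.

5

4 in 2 cells must be {1,3}; 7 in 3 cells must be {1,2,4}.
The 4 across and the 7 down share only 1, so R3C1 = 1.
R3C2 = 4 − 1 = 3 completes the 4 across.
Given what's placed, R1C1 must be 2 to fit the 8 across and 7 down.
R1C2 = 8 − 2 = 6 completes the 8 across.
R2C1 = 7 − 3 = 4 completes the 7 down.
R2C2 = 9 − 4 = 5 completes the 9 across.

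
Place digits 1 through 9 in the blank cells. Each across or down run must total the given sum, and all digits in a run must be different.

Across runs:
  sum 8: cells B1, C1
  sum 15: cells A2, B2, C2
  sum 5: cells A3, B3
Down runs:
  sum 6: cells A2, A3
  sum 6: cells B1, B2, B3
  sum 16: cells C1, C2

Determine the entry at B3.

3

6 in 3 cells must be {1,2,3}; 16 in 2 cells must be {7,9}.
The 8 across and the 16 down share only 7, so C1 = 7.
C2 = 16 − 7 = 9 completes the 16 down.
B1 = 8 − 7 = 1 completes the 8 across.
B2 = 2: the only remaining digit allowed by both the 15 across and the 6 down.
B3 = 6 − 3 = 3 completes the 6 down.
A2 = 15 − 11 = 4 completes the 15 across.
A3 = 5 − 3 = 2 completes the 5 across.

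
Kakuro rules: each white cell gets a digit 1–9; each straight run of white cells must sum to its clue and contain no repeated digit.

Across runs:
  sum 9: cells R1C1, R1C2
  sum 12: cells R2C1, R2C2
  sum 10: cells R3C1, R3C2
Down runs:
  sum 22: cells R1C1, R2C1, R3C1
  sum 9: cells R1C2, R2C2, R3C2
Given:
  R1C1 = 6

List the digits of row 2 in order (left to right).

7 5

R1C2 = 9 − 6 = 3 completes the 9 across.
No cell is forced outright now. R2C1 can only be 7 or 9 (the digits allowed by both its 12 across and its 22 down). If R2C1 = 9: then R2C2 would have to be in {3} for the 12 across but in {1,2,4,5} for the 9 down — contradiction. So R2C1 = 7.
R2C2 = 12 − 7 = 5 completes the 12 across.
R3C1 = 22 − 13 = 9 completes the 22 down.
R3C2 = 10 − 9 = 1 completes the 10 across.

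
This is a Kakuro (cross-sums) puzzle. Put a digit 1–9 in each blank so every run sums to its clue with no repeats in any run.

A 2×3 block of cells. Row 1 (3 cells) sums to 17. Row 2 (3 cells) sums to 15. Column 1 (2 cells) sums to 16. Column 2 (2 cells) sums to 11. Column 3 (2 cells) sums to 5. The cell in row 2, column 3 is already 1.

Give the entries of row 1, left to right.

16 in 2 cells must be {7,9}.
(1,3) = 5 − 1 = 4 completes the 5 down.
Given what's placed, (2,1) must be 9 to fit the 15 across and 16 down.
(2,2) = 15 − 10 = 5 completes the 15 across.
(1,1) = 16 − 9 = 7 completes the 16 down.
(1,2) = 17 − 11 = 6 completes the 17 across.

7 6 4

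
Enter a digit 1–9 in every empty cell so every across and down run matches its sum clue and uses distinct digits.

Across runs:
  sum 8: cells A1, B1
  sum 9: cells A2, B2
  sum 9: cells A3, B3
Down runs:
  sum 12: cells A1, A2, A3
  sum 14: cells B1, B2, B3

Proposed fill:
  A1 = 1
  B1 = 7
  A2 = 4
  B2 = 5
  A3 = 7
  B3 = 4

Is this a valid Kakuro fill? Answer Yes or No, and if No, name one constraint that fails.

No — the down run B1–B3 sums to 16, not 14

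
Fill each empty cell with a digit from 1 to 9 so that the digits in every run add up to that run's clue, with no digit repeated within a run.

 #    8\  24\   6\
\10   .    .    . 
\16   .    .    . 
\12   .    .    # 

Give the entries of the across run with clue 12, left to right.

4, 8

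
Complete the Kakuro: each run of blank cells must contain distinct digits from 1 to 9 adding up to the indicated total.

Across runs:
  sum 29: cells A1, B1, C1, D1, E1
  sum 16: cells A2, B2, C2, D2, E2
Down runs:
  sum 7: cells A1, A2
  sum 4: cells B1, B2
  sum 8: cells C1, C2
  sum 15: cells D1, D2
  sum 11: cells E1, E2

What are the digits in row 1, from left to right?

4, 3, 6, 9, 7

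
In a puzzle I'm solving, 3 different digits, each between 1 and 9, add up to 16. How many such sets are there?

3 distinct digits from 1–9 sum between 6 and 24.

8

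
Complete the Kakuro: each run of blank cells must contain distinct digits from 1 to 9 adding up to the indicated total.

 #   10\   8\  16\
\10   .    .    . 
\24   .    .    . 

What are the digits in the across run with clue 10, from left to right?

2 1 7

24 in 3 cells must be {7,8,9}; 16 in 2 cells must be {7,9}.
The 10 across and the 16 down share only 7, so R1C3 = 7.
The 24 across and the 8 down share only 7, so R2C2 = 7.
R2C3 = 16 − 7 = 9 completes the 16 down.
R1C2 = 8 − 7 = 1 completes the 8 down.
R2C1 = 24 − 16 = 8 completes the 24 across.
R1C1 = 10 − 8 = 2 completes the 10 across.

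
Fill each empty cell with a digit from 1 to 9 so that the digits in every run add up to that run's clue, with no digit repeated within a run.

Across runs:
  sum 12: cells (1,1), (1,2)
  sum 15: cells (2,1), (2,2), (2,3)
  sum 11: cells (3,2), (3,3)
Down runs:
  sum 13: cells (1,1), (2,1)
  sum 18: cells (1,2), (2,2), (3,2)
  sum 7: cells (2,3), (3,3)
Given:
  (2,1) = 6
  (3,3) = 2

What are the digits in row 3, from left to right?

9 2

(1,1) = 13 − 6 = 7 completes the 13 down.
(1,2) = 12 − 7 = 5 completes the 12 across.
(2,3) = 7 − 2 = 5 completes the 7 down.
(3,2) = 11 − 2 = 9 completes the 11 across.
(2,2) = 15 − 11 = 4 completes the 15 across.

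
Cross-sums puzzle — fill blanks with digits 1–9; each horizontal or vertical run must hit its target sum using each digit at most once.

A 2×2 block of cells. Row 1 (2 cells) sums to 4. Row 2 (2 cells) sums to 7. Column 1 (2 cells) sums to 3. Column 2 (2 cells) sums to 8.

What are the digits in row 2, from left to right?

2 5

4 in 2 cells must be {1,3}; 3 in 2 cells must be {1,2}.
The 4 across and the 3 down share only 1, so (1,1) = 1.
(1,2) = 4 − 1 = 3 completes the 4 across.
(2,1) = 3 − 1 = 2 completes the 3 down.
(2,2) = 7 − 2 = 5 completes the 7 across.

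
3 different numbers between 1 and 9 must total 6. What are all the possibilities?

3 distinct digits from 1–9 sum between 6 and 24.
Only one set works: {1,2,3}.

{1,2,3}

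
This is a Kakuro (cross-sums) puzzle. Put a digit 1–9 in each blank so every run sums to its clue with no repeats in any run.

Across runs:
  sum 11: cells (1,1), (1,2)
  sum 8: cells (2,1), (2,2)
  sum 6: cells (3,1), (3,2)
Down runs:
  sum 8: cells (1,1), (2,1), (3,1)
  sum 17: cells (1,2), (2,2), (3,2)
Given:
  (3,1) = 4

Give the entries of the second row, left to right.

(1,1) = 3: the only remaining digit allowed by both the 11 across and the 8 down.
(1,2) = 11 − 3 = 8 completes the 11 across.
(2,1) = 8 − 7 = 1 completes the 8 down.
(2,2) = 8 − 1 = 7 completes the 8 across.
(3,2) = 6 − 4 = 2 completes the 6 across.

1 7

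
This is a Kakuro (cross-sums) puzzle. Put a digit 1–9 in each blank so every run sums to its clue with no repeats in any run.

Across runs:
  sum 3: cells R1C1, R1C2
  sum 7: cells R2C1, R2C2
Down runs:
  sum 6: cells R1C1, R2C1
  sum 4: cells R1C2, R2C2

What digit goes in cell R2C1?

3 in 2 cells must be {1,2}; 4 in 2 cells must be {1,3}.
The 3 across and the 4 down share only 1, so R1C2 = 1.
R2C2 = 4 − 1 = 3 completes the 4 down.
R1C1 = 3 − 1 = 2 completes the 3 across.
R2C1 = 7 − 3 = 4 completes the 7 across.

4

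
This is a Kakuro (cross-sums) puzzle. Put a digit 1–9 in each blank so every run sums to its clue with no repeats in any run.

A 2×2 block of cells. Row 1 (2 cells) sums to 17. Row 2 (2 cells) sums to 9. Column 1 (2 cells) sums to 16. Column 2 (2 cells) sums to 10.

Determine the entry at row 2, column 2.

2

17 in 2 cells must be {8,9}; 16 in 2 cells must be {7,9}.
The 17 across and the 16 down share only 9, so (1,1) = 9.
(1,2) = 17 − 9 = 8 completes the 17 across.
(2,1) = 16 − 9 = 7 completes the 16 down.
(2,2) = 9 − 7 = 2 completes the 9 across.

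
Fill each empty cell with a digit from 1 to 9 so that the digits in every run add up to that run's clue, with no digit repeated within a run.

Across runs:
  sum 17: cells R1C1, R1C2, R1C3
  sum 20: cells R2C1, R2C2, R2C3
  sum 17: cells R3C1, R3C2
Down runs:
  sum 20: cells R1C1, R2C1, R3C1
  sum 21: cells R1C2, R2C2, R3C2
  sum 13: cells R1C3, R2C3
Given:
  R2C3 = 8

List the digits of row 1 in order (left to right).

17 in 2 cells must be {8,9}.
R1C3 = 13 − 8 = 5 completes the 13 down.
No cell is forced outright now. R1C2 can only be 4 or 8 or 9 (the digits allowed by both its 17 across and its 21 down). If R1C2 = 8: that forces R1C1 = 4, R3C1 = 9, after which R3C2 would have to be in {8} for the 17 across but in {4,6,7,9} for the 21 down — contradiction. If R1C2 = 9: that forces R1C1 = 3, R2C1 = 9, after which R2C2 would have to be in {3} for the 20 across but in {4,5,7,8} for the 21 down — contradiction. So R1C2 = 4.
R1C1 = 17 − 9 = 8 completes the 17 across.
R2C2 = 9: the only remaining digit allowed by both the 20 across and the 21 down.
Given what's placed, R3C1 must be 9 to fit the 17 across and 20 down.
R3C2 = 17 − 9 = 8 completes the 17 across.
R2C1 = 20 − 17 = 3 completes the 20 across.

8, 4, 5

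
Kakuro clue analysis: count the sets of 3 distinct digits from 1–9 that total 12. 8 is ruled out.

6

3 distinct digits from 1–9 sum between 6 and 24.
Dropping sets that contain 8.
Enumerating: {1,2,9}, {1,4,7}, {1,5,6}, {2,3,7}, {2,4,6}, {3,4,5}.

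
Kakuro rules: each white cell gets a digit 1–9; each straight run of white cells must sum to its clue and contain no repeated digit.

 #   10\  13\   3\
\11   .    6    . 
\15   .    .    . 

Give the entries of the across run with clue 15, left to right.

3 in 2 cells must be {1,2}.
R2C2 = 13 − 6 = 7 completes the 13 down.
Given what's placed, R2C3 must be 2 to fit the 15 across and 3 down.
R1C3 = 3 − 2 = 1 completes the 3 down.
R2C1 = 15 − 9 = 6 completes the 15 across.
R1C1 = 11 − 7 = 4 completes the 11 across.

6 7 2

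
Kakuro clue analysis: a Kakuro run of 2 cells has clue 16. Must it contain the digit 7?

The only way to make 16 from 2 distinct digits is {7,9}, which contains 7.

Yes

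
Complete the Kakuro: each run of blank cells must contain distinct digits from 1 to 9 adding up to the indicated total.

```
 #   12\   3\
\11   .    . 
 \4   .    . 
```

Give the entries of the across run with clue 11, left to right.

4 in 2 cells must be {1,3}; 3 in 2 cells must be {1,2}.
The 11 across and the 3 down share only 2, so R1C2 = 2.
The 4 across and the 12 down share only 3, so R2C1 = 3.
R2C2 = 4 − 3 = 1 completes the 4 across.
R1C1 = 11 − 2 = 9 completes the 11 across.

9, 2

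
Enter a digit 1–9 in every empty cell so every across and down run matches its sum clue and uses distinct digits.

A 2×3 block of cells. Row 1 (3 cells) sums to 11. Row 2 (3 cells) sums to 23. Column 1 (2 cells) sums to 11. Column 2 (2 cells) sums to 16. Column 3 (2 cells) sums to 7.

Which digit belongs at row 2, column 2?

9

23 in 3 cells must be {6,8,9}; 16 in 2 cells must be {7,9}.
The 11 across and the 16 down share only 7, so (1,2) = 7.
(2,2) = 16 − 7 = 9 completes the 16 down.
Given what's placed, (2,3) must be 6 to fit the 23 across and 7 down.
(1,1) = 3: the only remaining digit allowed by both the 11 across and the 11 down.
(1,3) = 11 − 10 = 1 completes the 11 across.
(2,1) = 23 − 15 = 8 completes the 23 across.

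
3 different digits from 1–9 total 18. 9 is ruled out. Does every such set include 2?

Counterexample: {3,7,8} sums to 18 under that restriction without using 2.

No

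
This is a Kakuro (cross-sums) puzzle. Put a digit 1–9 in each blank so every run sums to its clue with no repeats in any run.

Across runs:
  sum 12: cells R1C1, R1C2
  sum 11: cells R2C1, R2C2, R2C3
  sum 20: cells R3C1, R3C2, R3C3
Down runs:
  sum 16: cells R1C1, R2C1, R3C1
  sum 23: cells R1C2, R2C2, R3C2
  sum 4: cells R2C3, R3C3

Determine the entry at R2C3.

1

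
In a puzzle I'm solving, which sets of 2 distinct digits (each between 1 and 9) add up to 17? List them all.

{8,9}

2 distinct digits from 1–9 sum between 3 and 17.
Only one set works: {8,9}.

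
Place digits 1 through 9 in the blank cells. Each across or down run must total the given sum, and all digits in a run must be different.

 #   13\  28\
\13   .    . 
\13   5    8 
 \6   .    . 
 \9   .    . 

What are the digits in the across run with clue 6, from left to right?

R1C1 = 4: the only remaining digit allowed by both the 13 across and the 13 down.
R1C2 = 13 − 4 = 9 completes the 13 across.
Given what's placed, R3C1 must be 1 to fit the 6 across and 13 down.
R3C2 = 6 − 1 = 5 completes the 6 across.
R4C1 = 13 − 10 = 3 completes the 13 down.
R4C2 = 9 − 3 = 6 completes the 9 across.

1, 5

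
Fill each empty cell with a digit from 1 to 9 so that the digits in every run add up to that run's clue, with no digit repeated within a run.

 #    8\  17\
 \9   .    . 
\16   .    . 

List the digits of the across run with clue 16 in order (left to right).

7 9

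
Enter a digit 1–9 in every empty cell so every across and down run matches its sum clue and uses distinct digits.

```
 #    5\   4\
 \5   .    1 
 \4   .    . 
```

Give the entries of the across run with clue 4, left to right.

1, 3

4 in 2 cells must be {1,3}.
R1C1 = 5 − 1 = 4 completes the 5 across.
R2C1 = 5 − 4 = 1 completes the 5 down.
R2C2 = 4 − 1 = 3 completes the 4 across.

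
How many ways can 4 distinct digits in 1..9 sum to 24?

4 distinct digits from 1–9 sum between 10 and 30.

8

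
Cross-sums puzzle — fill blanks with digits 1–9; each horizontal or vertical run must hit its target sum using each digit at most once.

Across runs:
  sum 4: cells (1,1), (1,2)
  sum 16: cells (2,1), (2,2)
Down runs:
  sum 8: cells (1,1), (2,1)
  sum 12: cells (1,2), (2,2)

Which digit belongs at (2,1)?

4 in 2 cells must be {1,3}; 16 in 2 cells must be {7,9}.
The 4 across and the 12 down share only 3, so (1,2) = 3.
The 16 across and the 8 down share only 7, so (2,1) = 7.
(2,2) = 16 − 7 = 9 completes the 16 across.
(1,1) = 4 − 3 = 1 completes the 4 across.

7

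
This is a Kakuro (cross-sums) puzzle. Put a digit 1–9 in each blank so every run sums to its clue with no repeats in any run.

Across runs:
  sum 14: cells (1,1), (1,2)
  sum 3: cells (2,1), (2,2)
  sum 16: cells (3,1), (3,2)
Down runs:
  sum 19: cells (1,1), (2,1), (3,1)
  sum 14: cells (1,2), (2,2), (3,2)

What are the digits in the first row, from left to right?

8 6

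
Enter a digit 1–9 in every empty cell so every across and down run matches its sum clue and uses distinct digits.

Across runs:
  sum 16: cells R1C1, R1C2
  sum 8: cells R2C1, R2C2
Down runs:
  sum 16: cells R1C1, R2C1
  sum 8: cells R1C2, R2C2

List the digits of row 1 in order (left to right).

16 in 2 cells must be {7,9}.
The 16 across and the 8 down share only 7, so R1C2 = 7.
The 8 across and the 16 down share only 7, so R2C1 = 7.
R2C2 = 8 − 7 = 1 completes the 8 across.
R1C1 = 16 − 7 = 9 completes the 16 across.

9, 7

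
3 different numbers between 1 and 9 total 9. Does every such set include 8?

No

Counterexample: {1,2,6} sums to 9 without using 8.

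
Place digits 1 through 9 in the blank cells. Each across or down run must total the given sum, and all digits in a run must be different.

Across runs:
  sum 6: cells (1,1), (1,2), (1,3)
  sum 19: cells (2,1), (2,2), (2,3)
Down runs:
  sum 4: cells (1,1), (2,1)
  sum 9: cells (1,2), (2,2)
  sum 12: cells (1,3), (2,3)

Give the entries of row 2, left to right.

3 7 9

6 in 3 cells must be {1,2,3}; 4 in 2 cells must be {1,3}.
The 6 across and the 12 down share only 3, so (1,3) = 3.
The 19 across and the 4 down share only 3, so (2,1) = 3.
(2,2) = 7: the only remaining digit allowed by both the 19 across and the 9 down.
(2,3) = 19 − 10 = 9 completes the 19 across.
(1,1) = 4 − 3 = 1 completes the 4 down.
(1,2) = 6 − 4 = 2 completes the 6 across.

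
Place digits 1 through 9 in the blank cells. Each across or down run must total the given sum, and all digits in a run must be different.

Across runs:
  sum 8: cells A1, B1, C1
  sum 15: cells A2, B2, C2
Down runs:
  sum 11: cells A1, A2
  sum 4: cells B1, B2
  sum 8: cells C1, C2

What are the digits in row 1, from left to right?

4 1 3

4 in 2 cells must be {1,3}.
Nothing is forced directly, so branch on B2, whose candidates are 1 or 3. If B2 = 1: that forces B1 = 3, C1 = 1, after which C2 would have to be in {5,6,8,9} for the 15 across but in {7} for the 8 down — contradiction. So B2 = 3.
B1 = 4 − 3 = 1 completes the 4 down.
Nothing is forced directly, so branch on C2, whose candidates are 5 or 7. If C2 = 7: then C1 would have to be in {2,3,4,5} for the 8 across but in {1} for the 8 down — contradiction. So C2 = 5.
C1 = 8 − 5 = 3 completes the 8 down.
A2 = 15 − 8 = 7 completes the 15 across.
A1 = 8 − 4 = 4 completes the 8 across.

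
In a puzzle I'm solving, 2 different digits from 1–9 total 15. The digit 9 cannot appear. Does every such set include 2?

The only way to make 15 from 2 distinct digits under that restriction is {7,8}, which does not contain 2.

No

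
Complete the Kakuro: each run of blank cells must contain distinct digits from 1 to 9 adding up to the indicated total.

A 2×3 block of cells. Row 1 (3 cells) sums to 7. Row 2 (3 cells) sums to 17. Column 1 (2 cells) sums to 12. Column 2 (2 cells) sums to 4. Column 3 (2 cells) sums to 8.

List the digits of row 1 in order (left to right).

4, 1, 2

7 in 3 cells must be {1,2,4}; 4 in 2 cells must be {1,3}.
The 7 across and the 12 down share only 4, so (1,1) = 4.
Given what's placed, (1,2) must be 1 to fit the 7 across and 4 down.
(1,3) = 7 − 5 = 2 completes the 7 across.
(2,1) = 12 − 4 = 8 completes the 12 down.
(2,2) = 4 − 1 = 3 completes the 4 down.
(2,3) = 17 − 11 = 6 completes the 17 across.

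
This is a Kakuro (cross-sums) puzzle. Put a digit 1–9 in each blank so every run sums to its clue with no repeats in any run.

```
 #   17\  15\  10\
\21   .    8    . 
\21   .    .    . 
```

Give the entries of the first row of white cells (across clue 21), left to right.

9 8 4

17 in 2 cells must be {8,9}.
R1C1 = 9: the only remaining digit allowed by both the 21 across and the 17 down.
R1C3 = 21 − 17 = 4 completes the 21 across.
R2C1 = 17 − 9 = 8 completes the 17 down.
R2C2 = 15 − 8 = 7 completes the 15 down.
R2C3 = 21 − 15 = 6 completes the 21 across.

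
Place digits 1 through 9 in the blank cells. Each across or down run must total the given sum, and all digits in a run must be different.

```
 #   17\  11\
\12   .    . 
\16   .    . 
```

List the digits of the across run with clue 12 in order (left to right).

16 in 2 cells must be {7,9}; 17 in 2 cells must be {8,9}.
The 16 across and the 17 down share only 9, so R2C1 = 9.
R2C2 = 16 − 9 = 7 completes the 16 across.
R1C1 = 17 − 9 = 8 completes the 17 down.
R1C2 = 12 − 8 = 4 completes the 12 across.

8 4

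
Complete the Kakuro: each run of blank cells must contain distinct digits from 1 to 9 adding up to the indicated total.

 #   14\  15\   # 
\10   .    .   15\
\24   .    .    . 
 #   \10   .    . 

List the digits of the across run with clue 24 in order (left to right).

8 9 7

24 in 3 cells must be {7,8,9}.
Nothing is forced directly, so branch on R2C1, whose candidates are 8 or 9. If R2C1 = 9: then R1C1 would have to be in {1,2,3,4,6,7,8,9} for the 10 across but in {5} for the 14 down — contradiction. So R2C1 = 8.
R1C1 = 14 − 8 = 6 completes the 14 down.
R1C2 = 10 − 6 = 4 completes the 10 across.
R2C2 = 9: the only remaining digit allowed by both the 24 across and the 15 down.
R2C3 = 24 − 17 = 7 completes the 24 across.
R3C2 = 15 − 13 = 2 completes the 15 down.
R3C3 = 10 − 2 = 8 completes the 10 across.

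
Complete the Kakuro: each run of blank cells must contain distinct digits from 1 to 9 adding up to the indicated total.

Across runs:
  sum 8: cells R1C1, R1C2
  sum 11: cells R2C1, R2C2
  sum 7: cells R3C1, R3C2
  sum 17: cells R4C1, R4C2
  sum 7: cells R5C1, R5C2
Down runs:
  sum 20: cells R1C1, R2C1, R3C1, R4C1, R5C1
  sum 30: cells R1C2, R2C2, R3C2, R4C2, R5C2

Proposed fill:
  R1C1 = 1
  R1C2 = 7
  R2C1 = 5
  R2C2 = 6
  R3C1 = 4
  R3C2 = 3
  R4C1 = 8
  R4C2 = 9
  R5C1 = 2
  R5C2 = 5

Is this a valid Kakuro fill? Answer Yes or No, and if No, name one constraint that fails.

Yes

Across: 1+7=8; 5+6=11; 4+3=7; 8+9=17; 2+5=7. Down: 1+5+4+8+2=20; 7+6+3+9+5=30. No digit repeats within any run.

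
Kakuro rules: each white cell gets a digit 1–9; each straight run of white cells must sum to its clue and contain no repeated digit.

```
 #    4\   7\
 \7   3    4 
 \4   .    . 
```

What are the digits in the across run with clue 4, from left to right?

1 3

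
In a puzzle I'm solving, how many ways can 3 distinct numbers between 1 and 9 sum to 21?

3 distinct digits from 1–9 sum between 6 and 24.
Enumerating: {4,8,9}, {5,7,9}, {6,7,8}.

3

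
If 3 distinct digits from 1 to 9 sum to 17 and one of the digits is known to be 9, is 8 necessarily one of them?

No

Counterexample: {1,7,9} sums to 17 under that restriction without using 8.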